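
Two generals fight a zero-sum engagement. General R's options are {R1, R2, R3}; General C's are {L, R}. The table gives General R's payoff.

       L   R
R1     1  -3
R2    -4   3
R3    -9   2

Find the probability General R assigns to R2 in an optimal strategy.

4/11

Row minima: R1 → -3, R2 → -4, R3 → -9; maximin = -3.
Column maxima: L → 1, R → 3; minimax = 1.
-3 ≠ 1, so there is no saddle point; optimal play is mixed.
R3 is strictly dominated by R2, so General R never plays it.
On the remaining 2×2 (R1, R2 vs L, R):
Let General R play R1 with probability p. Expected payoff against L: 1p + (-4)(1−p) = 5p − 4; against R: (-3)p + 3(1−p) = −6p + 3.
Setting these equal: 5p − 4 = −6p + 3 ⇒ 11p = 7 ⇒ p = 7/11, and the value is (5)·(7/11) − 4 = -9/11.
For General C: with q = P(L), equating R1's and R2's payoffs gives 4q − 3 = −7q + 3 ⇒ q = 6/11.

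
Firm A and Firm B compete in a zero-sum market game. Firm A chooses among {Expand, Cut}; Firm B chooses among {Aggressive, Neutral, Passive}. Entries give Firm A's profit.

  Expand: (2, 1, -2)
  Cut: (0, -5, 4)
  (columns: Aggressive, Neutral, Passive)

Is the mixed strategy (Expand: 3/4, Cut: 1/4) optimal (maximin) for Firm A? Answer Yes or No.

Yes

Against Aggressive this mix gives (3/4)·2 + (1/4)·0 = 3/2.
Against Neutral this mix gives (3/4)·1 + (1/4)·(-5) = -1/2.
Against Passive this mix gives (3/4)·(-2) + (1/4)·4 = -1/2.
All of Firm B's active replies (Neutral, Passive) yield -1/2, and no column does worse for Firm A. The mix makes Firm B indifferent and guarantees -1/2, so it is optimal.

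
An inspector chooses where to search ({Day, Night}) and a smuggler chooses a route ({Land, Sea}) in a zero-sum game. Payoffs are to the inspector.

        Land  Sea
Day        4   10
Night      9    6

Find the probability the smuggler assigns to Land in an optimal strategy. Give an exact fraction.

Row minima: Day → 4, Night → 6; maximin = 6.
Column maxima: Land → 9, Sea → 10; minimax = 9.
6 ≠ 9, so there is no saddle point; optimal play is mixed.
Let the inspector play Day with probability p. Expected payoff against Land: 4p + 9(1−p) = −5p + 9; against Sea: 10p + 6(1−p) = 4p + 6.
Setting these equal: −5p + 9 = 4p + 6 ⇒ −9p = -3 ⇒ p = 1/3, and the value is (-5)·(1/3) + 9 = 22/3.
For the smuggler: with q = P(Land), equating Day's and Night's payoffs gives −6q + 10 = 3q + 6 ⇒ q = 4/9.

4/9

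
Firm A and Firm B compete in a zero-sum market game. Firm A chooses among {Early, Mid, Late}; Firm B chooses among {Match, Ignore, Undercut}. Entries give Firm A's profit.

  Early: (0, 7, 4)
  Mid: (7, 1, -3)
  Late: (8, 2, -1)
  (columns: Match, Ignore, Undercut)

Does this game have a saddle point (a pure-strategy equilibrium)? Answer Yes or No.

No

Row minima: Early → 0, Mid → -3, Late → -1; maximin = 0.
Column maxima: Match → 8, Ignore → 7, Undercut → 4; minimax = 4.
0 ≠ 4, so no pure-strategy equilibrium exists.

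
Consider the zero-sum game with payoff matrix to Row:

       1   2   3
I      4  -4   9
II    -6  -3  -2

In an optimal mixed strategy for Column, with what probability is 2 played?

10/11

Row minima: I → -4, II → -6; maximin = -4.
Column maxima: 1 → 4, 2 → -3, 3 → 9; minimax = -3.
-4 ≠ -3, so there is no saddle point; optimal play is mixed.
3 is strictly dominated by 1 (it gives Row strictly more in every row), so Column never plays it.
On the remaining 2×2 (I, II vs 1, 2):
Let Row play I with probability p. Expected payoff against 1: 4p + (-6)(1−p) = 10p − 6; against 2: (-4)p + (-3)(1−p) = −p − 3.
Setting these equal: 10p − 6 = −p − 3 ⇒ 11p = 3 ⇒ p = 3/11, and the value is (10)·(3/11) − 6 = -36/11.
For Column: with q = P(1), equating I's and II's payoffs gives 8q − 4 = −3q − 3 ⇒ q = 1/11.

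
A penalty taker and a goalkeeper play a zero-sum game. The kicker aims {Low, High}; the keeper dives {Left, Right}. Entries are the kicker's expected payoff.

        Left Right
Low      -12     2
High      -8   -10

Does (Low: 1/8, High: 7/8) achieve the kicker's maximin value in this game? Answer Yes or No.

Yes

Against Left this mix gives (1/8)·(-12) + (7/8)·(-8) = -17/2.
Against Right this mix gives (1/8)·2 + (7/8)·(-10) = -17/2.
All of the keeper's active replies (Left, Right) yield -17/2, and no column does worse for the kicker. The mix makes the keeper indifferent and guarantees -17/2, so it is optimal.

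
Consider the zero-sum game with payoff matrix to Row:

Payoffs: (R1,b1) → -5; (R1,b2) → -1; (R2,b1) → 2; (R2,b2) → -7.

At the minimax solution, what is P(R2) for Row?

4/13

Row minima: R1 → -5, R2 → -7; maximin = -5.
Column maxima: b1 → 2, b2 → -1; minimax = -1.
-5 ≠ -1, so there is no saddle point; optimal play is mixed.
Let Row play R1 with probability p. Expected payoff against b1: (-5)p + 2(1−p) = −7p + 2; against b2: (-1)p + (-7)(1−p) = 6p − 7.
Setting these equal: −7p + 2 = 6p − 7 ⇒ −13p = -9 ⇒ p = 9/13, and the value is (-7)·(9/13) + 2 = -37/13.
For Column: with q = P(b1), equating R1's and R2's payoffs gives −4q − 1 = 9q − 7 ⇒ q = 6/13.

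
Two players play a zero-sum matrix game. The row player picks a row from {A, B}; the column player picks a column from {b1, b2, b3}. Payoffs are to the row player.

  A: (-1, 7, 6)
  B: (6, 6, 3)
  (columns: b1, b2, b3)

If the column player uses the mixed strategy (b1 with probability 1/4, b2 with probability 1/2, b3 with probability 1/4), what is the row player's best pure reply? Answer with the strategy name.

Expected payoff of A: (1/4)·(-1) + (1/2)·7 + (1/4)·6 = 19/4.
Expected payoff of B: (1/4)·6 + (1/2)·6 + (1/4)·3 = 21/4.
The largest is 21/4, so the row player's best response is B.

B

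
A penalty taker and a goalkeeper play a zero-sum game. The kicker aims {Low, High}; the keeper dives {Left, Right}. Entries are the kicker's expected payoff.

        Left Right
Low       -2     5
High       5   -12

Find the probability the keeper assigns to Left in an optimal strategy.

17/24

Row minima: Low → -2, High → -12; maximin = -2.
Column maxima: Left → 5, Right → 5; minimax = 5.
-2 ≠ 5, so there is no saddle point; optimal play is mixed.
Let the kicker play Low with probability p. Expected payoff against Left: (-2)p + 5(1−p) = −7p + 5; against Right: 5p + (-12)(1−p) = 17p − 12.
Setting these equal: −7p + 5 = 17p − 12 ⇒ −24p = -17 ⇒ p = 17/24, and the value is (-7)·(17/24) + 5 = 1/24.
For the keeper: with q = P(Left), equating Low's and High's payoffs gives −7q + 5 = 17q − 12 ⇒ q = 17/24.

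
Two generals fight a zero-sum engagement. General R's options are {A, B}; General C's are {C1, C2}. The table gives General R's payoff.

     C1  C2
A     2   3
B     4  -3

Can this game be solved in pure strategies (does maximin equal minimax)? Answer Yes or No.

Row minima: A → 2, B → -3; maximin = 2.
Column maxima: C1 → 4, C2 → 3; minimax = 3.
2 ≠ 3, so no pure-strategy equilibrium exists.

No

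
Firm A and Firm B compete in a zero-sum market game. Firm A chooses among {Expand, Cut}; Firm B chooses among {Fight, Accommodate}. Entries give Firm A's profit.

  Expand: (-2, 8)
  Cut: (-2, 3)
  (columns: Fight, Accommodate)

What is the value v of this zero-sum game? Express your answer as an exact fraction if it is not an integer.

Row minima: Expand → -2, Cut → -2; maximin = -2.
Column maxima: Fight → -2, Accommodate → 8; minimax = -2.
Since maximin = minimax = -2, there is a saddle point and the value is -2.

-2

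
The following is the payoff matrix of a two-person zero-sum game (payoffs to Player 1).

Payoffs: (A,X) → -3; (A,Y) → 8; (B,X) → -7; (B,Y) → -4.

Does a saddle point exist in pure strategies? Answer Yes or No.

Row minima: A → -3, B → -7; maximin = -3.
Column maxima: X → -3, Y → 8; minimax = -3.
maximin = minimax = -3, so a saddle point exists.

Yes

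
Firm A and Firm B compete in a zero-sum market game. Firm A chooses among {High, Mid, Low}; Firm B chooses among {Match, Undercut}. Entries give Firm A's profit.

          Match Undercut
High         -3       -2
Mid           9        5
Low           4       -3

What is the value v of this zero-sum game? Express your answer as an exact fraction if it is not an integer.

Row minima: High → -3, Mid → 5, Low → -3; maximin = 5.
Column maxima: Match → 9, Undercut → 5; minimax = 5.
Since maximin = minimax = 5, there is a saddle point and the value is 5.

5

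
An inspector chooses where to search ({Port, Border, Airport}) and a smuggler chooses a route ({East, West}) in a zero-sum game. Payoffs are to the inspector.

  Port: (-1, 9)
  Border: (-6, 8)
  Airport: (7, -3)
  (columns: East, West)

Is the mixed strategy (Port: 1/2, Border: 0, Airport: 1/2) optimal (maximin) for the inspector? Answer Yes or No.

Yes

Against East this mix gives (1/2)·(-1) + (1/2)·7 = 3.
Against West this mix gives (1/2)·9 + (1/2)·(-3) = 3.
All of the smuggler's active replies (East, West) yield 3, and no column does worse for the inspector. The mix makes the smuggler indifferent and guarantees 3, so it is optimal.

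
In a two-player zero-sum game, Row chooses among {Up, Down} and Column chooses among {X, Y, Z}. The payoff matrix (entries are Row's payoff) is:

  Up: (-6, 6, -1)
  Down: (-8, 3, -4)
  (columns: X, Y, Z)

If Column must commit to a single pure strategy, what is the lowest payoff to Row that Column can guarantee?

Column maxima: X → -6, Y → 6, Z → -1.
The smallest of these is -6.

-6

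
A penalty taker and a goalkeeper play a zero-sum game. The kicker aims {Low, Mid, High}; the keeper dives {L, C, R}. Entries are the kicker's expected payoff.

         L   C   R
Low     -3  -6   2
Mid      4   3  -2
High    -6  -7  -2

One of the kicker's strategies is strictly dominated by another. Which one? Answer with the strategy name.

High

Low gives a strictly higher payoff than High against every column: -3 > -6, -6 > -7, 2 > -2.
So High is strictly dominated and the kicker never plays it.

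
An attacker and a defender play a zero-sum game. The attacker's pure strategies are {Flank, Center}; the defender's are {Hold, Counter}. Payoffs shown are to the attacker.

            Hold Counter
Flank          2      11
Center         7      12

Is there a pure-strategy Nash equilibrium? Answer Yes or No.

Yes

Row minima: Flank → 2, Center → 7; maximin = 7.
Column maxima: Hold → 7, Counter → 12; minimax = 7.
maximin = minimax = 7, so a saddle point exists.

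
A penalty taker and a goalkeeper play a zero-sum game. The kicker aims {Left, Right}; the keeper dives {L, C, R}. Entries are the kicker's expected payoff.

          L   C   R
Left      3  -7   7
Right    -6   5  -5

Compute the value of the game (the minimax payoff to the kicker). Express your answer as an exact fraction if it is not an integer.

Row minima: Left → -7, Right → -6; maximin = -6.
Column maxima: L → 3, C → 5, R → 7; minimax = 3.
-6 ≠ 3, so there is no saddle point; optimal play is mixed.
R is strictly dominated by L (it gives the kicker strictly more in every row), so the keeper never plays it.
On the remaining 2×2 (Left, Right vs L, C):
Let the kicker play Left with probability p. Expected payoff against L: 3p + (-6)(1−p) = 9p − 6; against C: (-7)p + 5(1−p) = −12p + 5.
Setting these equal: 9p − 6 = −12p + 5 ⇒ 21p = 11 ⇒ p = 11/21, and the value is (9)·(11/21) − 6 = -9/7.
For the keeper: with q = P(L), equating Left's and Right's payoffs gives 10q − 7 = −11q + 5 ⇒ q = 4/7.

-9/7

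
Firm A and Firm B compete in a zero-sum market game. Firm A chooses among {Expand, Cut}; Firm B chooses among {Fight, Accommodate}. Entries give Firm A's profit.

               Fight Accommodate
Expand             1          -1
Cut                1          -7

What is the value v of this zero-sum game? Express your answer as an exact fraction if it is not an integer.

Row minima: Expand → -1, Cut → -7; maximin = -1.
Column maxima: Fight → 1, Accommodate → -1; minimax = -1.
Since maximin = minimax = -1, there is a saddle point and the value is -1.

-1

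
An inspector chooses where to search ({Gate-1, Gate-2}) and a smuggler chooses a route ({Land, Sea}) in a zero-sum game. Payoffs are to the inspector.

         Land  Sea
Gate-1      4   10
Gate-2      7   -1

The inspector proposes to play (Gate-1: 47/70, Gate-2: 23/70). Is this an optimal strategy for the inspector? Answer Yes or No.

No

Against Land this mix gives (47/70)·4 + (23/70)·7 = 349/70.
Against Sea this mix gives (47/70)·10 + (23/70)·(-1) = 447/70.
The smuggler will play Land, holding the inspector to 349/70. Shifting weight toward the row that does better against Land would raise this floor (the equalizing mix achieves 37/7 against both Land and Sea), so the proposed strategy is not optimal.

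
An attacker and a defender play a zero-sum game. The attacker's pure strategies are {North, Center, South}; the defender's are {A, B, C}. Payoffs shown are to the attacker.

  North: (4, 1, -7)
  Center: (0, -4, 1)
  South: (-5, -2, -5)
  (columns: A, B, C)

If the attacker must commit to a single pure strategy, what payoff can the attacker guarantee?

-4

Row minima: North → -7, Center → -4, South → -5.
The best of these is -4.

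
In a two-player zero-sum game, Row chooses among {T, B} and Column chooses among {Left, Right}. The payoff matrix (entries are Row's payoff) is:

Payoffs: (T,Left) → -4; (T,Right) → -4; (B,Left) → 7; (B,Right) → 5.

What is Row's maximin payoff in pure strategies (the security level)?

Row minima: T → -4, B → 5.
The best of these is 5.

5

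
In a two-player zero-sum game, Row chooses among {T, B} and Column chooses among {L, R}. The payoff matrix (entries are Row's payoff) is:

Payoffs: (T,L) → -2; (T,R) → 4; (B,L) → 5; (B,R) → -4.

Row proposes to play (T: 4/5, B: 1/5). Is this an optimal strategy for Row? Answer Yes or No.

No

Against L this mix gives (4/5)·(-2) + (1/5)·5 = -3/5.
Against R this mix gives (4/5)·4 + (1/5)·(-4) = 12/5.
Column will play L, holding Row to -3/5. Shifting weight toward the row that does better against L would raise this floor (the equalizing mix achieves 4/5 against both L and R), so the proposed strategy is not optimal.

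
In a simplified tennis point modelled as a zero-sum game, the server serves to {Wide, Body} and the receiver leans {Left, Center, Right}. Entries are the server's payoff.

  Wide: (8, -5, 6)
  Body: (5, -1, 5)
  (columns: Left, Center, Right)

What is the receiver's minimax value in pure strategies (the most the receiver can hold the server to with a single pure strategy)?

-1

Column maxima: Left → 8, Center → -1, Right → 6.
The smallest of these is -1.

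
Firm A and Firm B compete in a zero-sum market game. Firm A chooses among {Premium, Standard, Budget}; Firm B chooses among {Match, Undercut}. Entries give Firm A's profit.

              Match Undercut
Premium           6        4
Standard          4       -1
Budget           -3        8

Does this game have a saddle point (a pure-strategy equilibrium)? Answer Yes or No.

No

Row minima: Premium → 4, Standard → -1, Budget → -3; maximin = 4.
Column maxima: Match → 6, Undercut → 8; minimax = 6.
4 ≠ 6, so no pure-strategy equilibrium exists.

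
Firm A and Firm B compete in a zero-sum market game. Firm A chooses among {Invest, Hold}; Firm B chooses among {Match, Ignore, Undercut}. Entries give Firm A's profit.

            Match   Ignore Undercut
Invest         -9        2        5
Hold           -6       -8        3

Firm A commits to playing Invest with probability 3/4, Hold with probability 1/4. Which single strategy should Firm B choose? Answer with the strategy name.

If Firm B plays Match, Firm A's expected payoff is (3/4)·(-9) + (1/4)·(-6) = -33/4.
If Firm B plays Ignore, Firm A's expected payoff is (3/4)·2 + (1/4)·(-8) = -1/2.
If Firm B plays Undercut, Firm A's expected payoff is (3/4)·5 + (1/4)·3 = 9/2.
Firm B minimizes Firm A's payoff; the smallest is -33/4, so the best response is Match.

Match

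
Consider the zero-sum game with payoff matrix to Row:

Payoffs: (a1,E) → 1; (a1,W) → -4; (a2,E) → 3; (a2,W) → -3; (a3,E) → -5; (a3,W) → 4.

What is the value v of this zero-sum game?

-1/5

Row minima: a1 → -4, a2 → -3, a3 → -5; maximin = -3.
Column maxima: E → 3, W → 4; minimax = 3.
-3 ≠ 3, so there is no saddle point; optimal play is mixed.
a1 is strictly dominated by a2, so Row never plays it.
On the remaining 2×2 (a2, a3 vs E, W):
Let Row play a2 with probability p. Expected payoff against E: 3p + (-5)(1−p) = 8p − 5; against W: (-3)p + 4(1−p) = −7p + 4.
Setting these equal: 8p − 5 = −7p + 4 ⇒ 15p = 9 ⇒ p = 3/5, and the value is (8)·(3/5) − 5 = -1/5.
For Column: with q = P(E), equating a2's and a3's payoffs gives 6q − 3 = −9q + 4 ⇒ q = 7/15.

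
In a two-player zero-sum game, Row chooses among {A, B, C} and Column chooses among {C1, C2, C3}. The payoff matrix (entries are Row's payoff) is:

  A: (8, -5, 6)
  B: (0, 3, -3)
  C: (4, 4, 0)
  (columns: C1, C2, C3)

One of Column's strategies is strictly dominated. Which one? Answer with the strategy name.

C1

C3 holds Row's payoff strictly below C1 in every row: 6 < 8, -3 < 0, 0 < 4.
So C1 is strictly dominated for Column.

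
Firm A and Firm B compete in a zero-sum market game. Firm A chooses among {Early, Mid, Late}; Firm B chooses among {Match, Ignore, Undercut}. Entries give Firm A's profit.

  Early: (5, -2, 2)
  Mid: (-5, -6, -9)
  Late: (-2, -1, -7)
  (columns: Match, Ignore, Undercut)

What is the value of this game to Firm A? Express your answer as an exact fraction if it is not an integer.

-8/5

Row minima: Early → -2, Mid → -9, Late → -7; maximin = -2.
Column maxima: Match → 5, Ignore → -1, Undercut → 2; minimax = -1.
-2 ≠ -1, so there is no saddle point; optimal play is mixed.
Mid is strictly dominated by Early, so Firm A never plays it.
Match is strictly dominated by Undercut (it gives Firm A strictly more in every row), so Firm B never plays it.
On the remaining 2×2 (Early, Late vs Ignore, Undercut):
Let Firm A play Early with probability p. Expected payoff against Ignore: (-2)p + (-1)(1−p) = −p − 1; against Undercut: 2p + (-7)(1−p) = 9p − 7.
Setting these equal: −p − 1 = 9p − 7 ⇒ −10p = -6 ⇒ p = 3/5, and the value is (-1)·(3/5) − 1 = -8/5.
For Firm B: with q = P(Ignore), equating Early's and Late's payoffs gives −4q + 2 = 6q − 7 ⇒ q = 9/10.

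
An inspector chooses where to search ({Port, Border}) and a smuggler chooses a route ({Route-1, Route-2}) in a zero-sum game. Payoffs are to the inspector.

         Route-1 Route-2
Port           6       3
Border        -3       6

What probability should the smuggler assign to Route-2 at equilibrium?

Row minima: Port → 3, Border → -3; maximin = 3.
Column maxima: Route-1 → 6, Route-2 → 6; minimax = 6.
3 ≠ 6, so there is no saddle point; optimal play is mixed.
Let the inspector play Port with probability p. Expected payoff against Route-1: 6p + (-3)(1−p) = 9p − 3; against Route-2: 3p + 6(1−p) = −3p + 6.
Setting these equal: 9p − 3 = −3p + 6 ⇒ 12p = 9 ⇒ p = 3/4, and the value is (9)·(3/4) − 3 = 15/4.
For the smuggler: with q = P(Route-1), equating Port's and Border's payoffs gives 3q + 3 = −9q + 6 ⇒ q = 1/4.

3/4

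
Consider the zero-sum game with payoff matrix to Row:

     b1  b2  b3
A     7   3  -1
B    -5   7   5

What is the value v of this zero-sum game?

Row minima: A → -1, B → -5; maximin = -1.
Column maxima: b1 → 7, b2 → 7, b3 → 5; minimax = 5.
-1 ≠ 5, so there is no saddle point; optimal play is mixed.
b2 is strictly dominated by b3 (it gives Row strictly more in every row), so Column never plays it.
On the remaining 2×2 (A, B vs b1, b3):
Let Row play A with probability p. Expected payoff against b1: 7p + (-5)(1−p) = 12p − 5; against b3: (-1)p + 5(1−p) = −6p + 5.
Setting these equal: 12p − 5 = −6p + 5 ⇒ 18p = 10 ⇒ p = 5/9, and the value is (12)·(5/9) − 5 = 5/3.
For Column: with q = P(b1), equating A's and B's payoffs gives 8q − 1 = −10q + 5 ⇒ q = 1/3.

5/3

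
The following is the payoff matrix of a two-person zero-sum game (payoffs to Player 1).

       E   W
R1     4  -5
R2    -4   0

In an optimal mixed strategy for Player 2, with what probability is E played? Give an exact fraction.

Row minima: R1 → -5, R2 → -4; maximin = -4.
Column maxima: E → 4, W → 0; minimax = 0.
-4 ≠ 0, so there is no saddle point; optimal play is mixed.
Let Player 1 play R1 with probability p. Expected payoff against E: 4p + (-4)(1−p) = 8p − 4; against W: (-5)p + 0(1−p) = −5p.
Setting these equal: 8p − 4 = −5p ⇒ 13p = 4 ⇒ p = 4/13, and the value is (8)·(4/13) − 4 = -20/13.
For Player 2: with q = P(E), equating R1's and R2's payoffs gives 9q − 5 = −4q ⇒ q = 5/13.

5/13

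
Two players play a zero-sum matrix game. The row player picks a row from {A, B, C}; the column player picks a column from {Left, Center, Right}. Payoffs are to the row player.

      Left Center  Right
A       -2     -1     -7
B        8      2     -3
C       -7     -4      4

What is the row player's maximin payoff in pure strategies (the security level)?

-3

Row minima: A → -7, B → -3, C → -7.
The best of these is -3.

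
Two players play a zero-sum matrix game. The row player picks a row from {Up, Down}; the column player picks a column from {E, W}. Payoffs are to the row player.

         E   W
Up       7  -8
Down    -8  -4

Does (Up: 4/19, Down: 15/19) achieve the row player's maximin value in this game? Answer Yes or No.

Against E this mix gives (4/19)·7 + (15/19)·(-8) = -92/19.
Against W this mix gives (4/19)·(-8) + (15/19)·(-4) = -92/19.
All of the column player's active replies (E, W) yield -92/19, and no column does worse for the row player. The mix makes the column player indifferent and guarantees -92/19, so it is optimal.

Yes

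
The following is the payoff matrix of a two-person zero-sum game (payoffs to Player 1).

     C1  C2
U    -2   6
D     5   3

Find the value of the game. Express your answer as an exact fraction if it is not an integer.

Row minima: U → -2, D → 3; maximin = 3.
Column maxima: C1 → 5, C2 → 6; minimax = 5.
3 ≠ 5, so there is no saddle point; optimal play is mixed.
Let Player 1 play U with probability p. Expected payoff against C1: (-2)p + 5(1−p) = −7p + 5; against C2: 6p + 3(1−p) = 3p + 3.
Setting these equal: −7p + 5 = 3p + 3 ⇒ −10p = -2 ⇒ p = 1/5, and the value is (-7)·(1/5) + 5 = 18/5.
For Player 2: with q = P(C1), equating U's and D's payoffs gives −8q + 6 = 2q + 3 ⇒ q = 3/10.

18/5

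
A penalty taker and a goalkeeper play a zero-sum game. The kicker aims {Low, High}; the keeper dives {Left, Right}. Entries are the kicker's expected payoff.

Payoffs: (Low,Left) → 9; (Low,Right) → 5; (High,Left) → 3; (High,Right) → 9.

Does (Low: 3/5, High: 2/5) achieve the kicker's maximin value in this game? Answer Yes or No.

Yes

Against Left this mix gives (3/5)·9 + (2/5)·3 = 33/5.
Against Right this mix gives (3/5)·5 + (2/5)·9 = 33/5.
All of the keeper's active replies (Left, Right) yield 33/5, and no column does worse for the kicker. The mix makes the keeper indifferent and guarantees 33/5, so it is optimal.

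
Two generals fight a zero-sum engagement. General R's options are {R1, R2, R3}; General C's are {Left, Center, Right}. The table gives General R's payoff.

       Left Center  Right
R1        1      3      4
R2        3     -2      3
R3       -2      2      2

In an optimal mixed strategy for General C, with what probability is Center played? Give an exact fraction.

2/7

Row minima: R1 → 1, R2 → -2, R3 → -2; maximin = 1.
Column maxima: Left → 3, Center → 3, Right → 4; minimax = 3.
1 ≠ 3, so there is no saddle point; optimal play is mixed.
R3 is strictly dominated by R1, so General R never plays it.
With R3 eliminated, Right is strictly dominated by Center (it gives General R strictly more in every remaining row), so General C never plays it.
On the remaining 2×2 (R1, R2 vs Left, Center):
Let General R play R1 with probability p. Expected payoff against Left: 1p + 3(1−p) = −2p + 3; against Center: 3p + (-2)(1−p) = 5p − 2.
Setting these equal: −2p + 3 = 5p − 2 ⇒ −7p = -5 ⇒ p = 5/7, and the value is (-2)·(5/7) + 3 = 11/7.
For General C: with q = P(Left), equating R1's and R2's payoffs gives −2q + 3 = 5q − 2 ⇒ q = 5/7.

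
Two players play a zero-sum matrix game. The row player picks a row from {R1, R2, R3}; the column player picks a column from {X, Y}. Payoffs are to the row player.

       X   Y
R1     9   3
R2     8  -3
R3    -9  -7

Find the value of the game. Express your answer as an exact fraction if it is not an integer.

3

Row minima: R1 → 3, R2 → -3, R3 → -9; maximin = 3.
Column maxima: X → 9, Y → 3; minimax = 3.
Since maximin = minimax = 3, there is a saddle point and the value is 3.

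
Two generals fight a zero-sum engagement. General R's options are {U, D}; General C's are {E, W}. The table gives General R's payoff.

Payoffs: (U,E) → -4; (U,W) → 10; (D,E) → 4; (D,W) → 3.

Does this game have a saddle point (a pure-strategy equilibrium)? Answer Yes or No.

Row minima: U → -4, D → 3; maximin = 3.
Column maxima: E → 4, W → 10; minimax = 4.
3 ≠ 4, so no pure-strategy equilibrium exists.

No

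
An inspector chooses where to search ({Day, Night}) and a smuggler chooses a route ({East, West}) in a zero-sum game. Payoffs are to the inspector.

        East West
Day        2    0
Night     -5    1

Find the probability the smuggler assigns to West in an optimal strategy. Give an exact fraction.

7/8

Row minima: Day → 0, Night → -5; maximin = 0.
Column maxima: East → 2, West → 1; minimax = 1.
0 ≠ 1, so there is no saddle point; optimal play is mixed.
Let the inspector play Day with probability p. Expected payoff against East: 2p + (-5)(1−p) = 7p − 5; against West: 0p + 1(1−p) = −p + 1.
Setting these equal: 7p − 5 = −p + 1 ⇒ 8p = 6 ⇒ p = 3/4, and the value is (7)·(3/4) − 5 = 1/4.
For the smuggler: with q = P(East), equating Day's and Night's payoffs gives 2q = −6q + 1 ⇒ q = 1/8.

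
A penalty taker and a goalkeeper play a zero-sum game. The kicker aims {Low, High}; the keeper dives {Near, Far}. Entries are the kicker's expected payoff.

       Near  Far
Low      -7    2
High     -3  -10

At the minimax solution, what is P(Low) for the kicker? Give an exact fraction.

7/16

Row minima: Low → -7, High → -10; maximin = -7.
Column maxima: Near → -3, Far → 2; minimax = -3.
-7 ≠ -3, so there is no saddle point; optimal play is mixed.
Let the kicker play Low with probability p. Expected payoff against Near: (-7)p + (-3)(1−p) = −4p − 3; against Far: 2p + (-10)(1−p) = 12p − 10.
Setting these equal: −4p − 3 = 12p − 10 ⇒ −16p = -7 ⇒ p = 7/16, and the value is (-4)·(7/16) − 3 = -19/4.
For the keeper: with q = P(Near), equating Low's and High's payoffs gives −9q + 2 = 7q − 10 ⇒ q = 3/4.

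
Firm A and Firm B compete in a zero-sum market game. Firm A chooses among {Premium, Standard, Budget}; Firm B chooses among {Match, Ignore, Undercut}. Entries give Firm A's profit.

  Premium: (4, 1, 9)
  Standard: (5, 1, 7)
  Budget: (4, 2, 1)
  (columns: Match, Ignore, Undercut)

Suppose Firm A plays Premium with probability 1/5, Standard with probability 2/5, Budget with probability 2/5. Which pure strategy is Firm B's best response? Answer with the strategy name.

Ignore

If Firm B plays Match, Firm A's expected payoff is (1/5)·4 + (2/5)·5 + (2/5)·4 = 22/5.
If Firm B plays Ignore, Firm A's expected payoff is (1/5)·1 + (2/5)·1 + (2/5)·2 = 7/5.
If Firm B plays Undercut, Firm A's expected payoff is (1/5)·9 + (2/5)·7 + (2/5)·1 = 5.
Firm B minimizes Firm A's payoff; the smallest is 7/5, so the best response is Ignore.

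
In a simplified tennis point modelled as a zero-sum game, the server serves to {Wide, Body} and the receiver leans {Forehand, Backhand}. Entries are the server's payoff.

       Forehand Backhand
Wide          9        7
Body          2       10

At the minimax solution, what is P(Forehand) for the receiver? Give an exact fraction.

3/10

Row minima: Wide → 7, Body → 2; maximin = 7.
Column maxima: Forehand → 9, Backhand → 10; minimax = 9.
7 ≠ 9, so there is no saddle point; optimal play is mixed.
Let the server play Wide with probability p. Expected payoff against Forehand: 9p + 2(1−p) = 7p + 2; against Backhand: 7p + 10(1−p) = −3p + 10.
Setting these equal: 7p + 2 = −3p + 10 ⇒ 10p = 8 ⇒ p = 4/5, and the value is (7)·(4/5) + 2 = 38/5.
For the receiver: with q = P(Forehand), equating Wide's and Body's payoffs gives 2q + 7 = −8q + 10 ⇒ q = 3/10.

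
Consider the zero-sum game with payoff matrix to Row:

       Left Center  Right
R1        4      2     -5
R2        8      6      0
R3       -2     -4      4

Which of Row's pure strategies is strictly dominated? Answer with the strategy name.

R1

R2 gives a strictly higher payoff than R1 against every column: 8 > 4, 6 > 2, 0 > -5.
So R1 is strictly dominated and Row never plays it.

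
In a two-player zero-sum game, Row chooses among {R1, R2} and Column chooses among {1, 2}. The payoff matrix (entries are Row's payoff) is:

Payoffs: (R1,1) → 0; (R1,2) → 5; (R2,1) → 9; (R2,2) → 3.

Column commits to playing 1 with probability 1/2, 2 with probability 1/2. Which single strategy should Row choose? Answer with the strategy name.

R2

Expected payoff of R1: (1/2)·0 + (1/2)·5 = 5/2.
Expected payoff of R2: (1/2)·9 + (1/2)·3 = 6.
The largest is 6, so Row's best response is R2.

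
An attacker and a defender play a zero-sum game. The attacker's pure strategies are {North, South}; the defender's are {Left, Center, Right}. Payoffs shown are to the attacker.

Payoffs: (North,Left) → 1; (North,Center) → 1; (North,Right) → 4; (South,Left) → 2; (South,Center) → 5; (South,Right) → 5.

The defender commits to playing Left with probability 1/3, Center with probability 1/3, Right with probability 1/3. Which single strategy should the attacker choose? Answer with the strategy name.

Expected payoff of North: (1/3)·1 + (1/3)·1 + (1/3)·4 = 2.
Expected payoff of South: (1/3)·2 + (1/3)·5 + (1/3)·5 = 4.
The largest is 4, so the attacker's best response is South.

South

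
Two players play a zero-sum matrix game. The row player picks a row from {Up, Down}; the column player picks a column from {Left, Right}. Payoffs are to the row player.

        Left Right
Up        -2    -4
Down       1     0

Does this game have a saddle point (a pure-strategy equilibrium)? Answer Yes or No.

Yes

Row minima: Up → -4, Down → 0; maximin = 0.
Column maxima: Left → 1, Right → 0; minimax = 0.
maximin = minimax = 0, so a saddle point exists.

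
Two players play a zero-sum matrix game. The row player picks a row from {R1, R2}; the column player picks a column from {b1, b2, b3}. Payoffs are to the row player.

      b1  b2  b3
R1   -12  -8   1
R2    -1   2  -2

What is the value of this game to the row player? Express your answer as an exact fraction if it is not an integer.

Row minima: R1 → -12, R2 → -2; maximin = -2.
Column maxima: b1 → -1, b2 → 2, b3 → 1; minimax = -1.
-2 ≠ -1, so there is no saddle point; optimal play is mixed.
b2 is strictly dominated by b1 (it gives the row player strictly more in every row), so the column player never plays it.
On the remaining 2×2 (R1, R2 vs b1, b3):
Let the row player play R1 with probability p. Expected payoff against b1: (-12)p + (-1)(1−p) = −11p − 1; against b3: 1p + (-2)(1−p) = 3p − 2.
Setting these equal: −11p − 1 = 3p − 2 ⇒ −14p = -1 ⇒ p = 1/14, and the value is (-11)·(1/14) − 1 = -25/14.
For the column player: with q = P(b1), equating R1's and R2's payoffs gives −13q + 1 = q − 2 ⇒ q = 3/14.

-25/14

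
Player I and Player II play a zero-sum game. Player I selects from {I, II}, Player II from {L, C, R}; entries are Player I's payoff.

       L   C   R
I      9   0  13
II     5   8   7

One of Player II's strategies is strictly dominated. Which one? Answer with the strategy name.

R

L holds Player I's payoff strictly below R in every row: 9 < 13, 5 < 7.
So R is strictly dominated for Player II.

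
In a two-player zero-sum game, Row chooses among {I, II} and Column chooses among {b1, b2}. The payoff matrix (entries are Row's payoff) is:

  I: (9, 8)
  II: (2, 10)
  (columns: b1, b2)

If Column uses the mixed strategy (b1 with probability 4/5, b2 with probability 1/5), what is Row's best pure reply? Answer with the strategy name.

I

Expected payoff of I: (4/5)·9 + (1/5)·8 = 44/5.
Expected payoff of II: (4/5)·2 + (1/5)·10 = 18/5.
The largest is 44/5, so Row's best response is I.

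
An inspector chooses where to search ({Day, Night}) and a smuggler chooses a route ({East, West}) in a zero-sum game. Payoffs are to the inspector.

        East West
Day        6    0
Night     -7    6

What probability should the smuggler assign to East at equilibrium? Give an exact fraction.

6/19

Row minima: Day → 0, Night → -7; maximin = 0.
Column maxima: East → 6, West → 6; minimax = 6.
0 ≠ 6, so there is no saddle point; optimal play is mixed.
Let the inspector play Day with probability p. Expected payoff against East: 6p + (-7)(1−p) = 13p − 7; against West: 0p + 6(1−p) = −6p + 6.
Setting these equal: 13p − 7 = −6p + 6 ⇒ 19p = 13 ⇒ p = 13/19, and the value is (13)·(13/19) − 7 = 36/19.
For the smuggler: with q = P(East), equating Day's and Night's payoffs gives 6q = −13q + 6 ⇒ q = 6/19.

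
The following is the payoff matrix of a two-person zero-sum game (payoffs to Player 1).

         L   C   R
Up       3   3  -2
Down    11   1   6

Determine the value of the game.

Row minima: Up → -2, Down → 1; maximin = 1.
Column maxima: L → 11, C → 3, R → 6; minimax = 3.
1 ≠ 3, so there is no saddle point; optimal play is mixed.
L is strictly dominated by R (it gives Player 1 strictly more in every row), so Player 2 never plays it.
On the remaining 2×2 (Up, Down vs C, R):
Let Player 1 play Up with probability p. Expected payoff against C: 3p + 1(1−p) = 2p + 1; against R: (-2)p + 6(1−p) = −8p + 6.
Setting these equal: 2p + 1 = −8p + 6 ⇒ 10p = 5 ⇒ p = 1/2, and the value is (2)·(1/2) + 1 = 2.
For Player 2: with q = P(C), equating Up's and Down's payoffs gives 5q − 2 = −5q + 6 ⇒ q = 4/5.

2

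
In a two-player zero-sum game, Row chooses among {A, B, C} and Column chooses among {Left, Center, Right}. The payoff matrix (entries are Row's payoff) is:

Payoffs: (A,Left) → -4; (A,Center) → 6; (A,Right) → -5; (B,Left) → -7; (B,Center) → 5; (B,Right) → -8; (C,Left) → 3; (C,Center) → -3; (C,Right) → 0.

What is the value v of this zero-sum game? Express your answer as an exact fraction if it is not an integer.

-15/14

Row minima: A → -5, B → -8, C → -3; maximin = -3.
Column maxima: Left → 3, Center → 6, Right → 0; minimax = 0.
-3 ≠ 0, so there is no saddle point; optimal play is mixed.
B is strictly dominated by A, so Row never plays it.
Left is strictly dominated by Right (it gives Row strictly more in every row), so Column never plays it.
On the remaining 2×2 (A, C vs Center, Right):
Let Row play A with probability p. Expected payoff against Center: 6p + (-3)(1−p) = 9p − 3; against Right: (-5)p + 0(1−p) = −5p.
Setting these equal: 9p − 3 = −5p ⇒ 14p = 3 ⇒ p = 3/14, and the value is (9)·(3/14) − 3 = -15/14.
For Column: with q = P(Center), equating A's and C's payoffs gives 11q − 5 = −3q ⇒ q = 5/14.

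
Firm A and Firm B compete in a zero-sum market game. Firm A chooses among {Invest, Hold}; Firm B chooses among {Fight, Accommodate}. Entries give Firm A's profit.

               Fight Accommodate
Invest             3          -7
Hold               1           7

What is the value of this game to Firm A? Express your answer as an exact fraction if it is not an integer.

Row minima: Invest → -7, Hold → 1; maximin = 1.
Column maxima: Fight → 3, Accommodate → 7; minimax = 3.
1 ≠ 3, so there is no saddle point; optimal play is mixed.
Let Firm A play Invest with probability p. Expected payoff against Fight: 3p + 1(1−p) = 2p + 1; against Accommodate: (-7)p + 7(1−p) = −14p + 7.
Setting these equal: 2p + 1 = −14p + 7 ⇒ 16p = 6 ⇒ p = 3/8, and the value is (2)·(3/8) + 1 = 7/4.
For Firm B: with q = P(Fight), equating Invest's and Hold's payoffs gives 10q − 7 = −6q + 7 ⇒ q = 7/8.

7/4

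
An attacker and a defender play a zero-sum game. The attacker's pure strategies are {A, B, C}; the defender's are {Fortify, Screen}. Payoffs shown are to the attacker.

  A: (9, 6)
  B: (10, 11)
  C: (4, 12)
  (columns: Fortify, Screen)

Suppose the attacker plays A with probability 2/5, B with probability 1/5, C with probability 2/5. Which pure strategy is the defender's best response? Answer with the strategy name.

Fortify

If the defender plays Fortify, the attacker's expected payoff is (2/5)·9 + (1/5)·10 + (2/5)·4 = 36/5.
If the defender plays Screen, the attacker's expected payoff is (2/5)·6 + (1/5)·11 + (2/5)·12 = 47/5.
The defender minimizes the attacker's payoff; the smallest is 36/5, so the best response is Fortify.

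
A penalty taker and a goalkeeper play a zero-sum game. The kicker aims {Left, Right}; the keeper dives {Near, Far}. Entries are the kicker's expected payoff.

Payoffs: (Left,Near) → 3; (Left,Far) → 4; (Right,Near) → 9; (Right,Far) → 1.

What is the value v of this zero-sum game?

Row minima: Left → 3, Right → 1; maximin = 3.
Column maxima: Near → 9, Far → 4; minimax = 4.
3 ≠ 4, so there is no saddle point; optimal play is mixed.
Let the kicker play Left with probability p. Expected payoff against Near: 3p + 9(1−p) = −6p + 9; against Far: 4p + 1(1−p) = 3p + 1.
Setting these equal: −6p + 9 = 3p + 1 ⇒ −9p = -8 ⇒ p = 8/9, and the value is (-6)·(8/9) + 9 = 11/3.
For the keeper: with q = P(Near), equating Left's and Right's payoffs gives −q + 4 = 8q + 1 ⇒ q = 1/3.

11/3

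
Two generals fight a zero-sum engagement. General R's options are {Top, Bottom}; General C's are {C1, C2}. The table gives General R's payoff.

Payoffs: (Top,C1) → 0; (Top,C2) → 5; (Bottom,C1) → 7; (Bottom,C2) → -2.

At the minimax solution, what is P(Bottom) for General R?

5/14

Row minima: Top → 0, Bottom → -2; maximin = 0.
Column maxima: C1 → 7, C2 → 5; minimax = 5.
0 ≠ 5, so there is no saddle point; optimal play is mixed.
Let General R play Top with probability p. Expected payoff against C1: 0p + 7(1−p) = −7p + 7; against C2: 5p + (-2)(1−p) = 7p − 2.
Setting these equal: −7p + 7 = 7p − 2 ⇒ −14p = -9 ⇒ p = 9/14, and the value is (-7)·(9/14) + 7 = 5/2.
For General C: with q = P(C1), equating Top's and Bottom's payoffs gives −5q + 5 = 9q − 2 ⇒ q = 1/2.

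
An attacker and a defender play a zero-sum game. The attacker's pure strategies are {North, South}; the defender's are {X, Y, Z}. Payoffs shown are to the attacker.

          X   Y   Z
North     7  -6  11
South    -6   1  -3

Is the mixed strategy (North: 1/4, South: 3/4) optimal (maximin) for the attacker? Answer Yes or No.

No

Against X this mix gives (1/4)·7 + (3/4)·(-6) = -11/4.
Against Y this mix gives (1/4)·(-6) + (3/4)·1 = -3/4.
Against Z this mix gives (1/4)·11 + (3/4)·(-3) = 1/2.
The defender will play X, holding the attacker to -11/4. Shifting weight toward the row that does better against X would raise this floor (the equalizing mix achieves -29/20 against both X and Y), so the proposed strategy is not optimal.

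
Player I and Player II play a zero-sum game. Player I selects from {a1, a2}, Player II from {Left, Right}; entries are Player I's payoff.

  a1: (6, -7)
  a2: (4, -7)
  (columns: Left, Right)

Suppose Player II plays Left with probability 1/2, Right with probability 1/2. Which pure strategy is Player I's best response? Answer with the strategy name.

a1

Expected payoff of a1: (1/2)·6 + (1/2)·(-7) = -1/2.
Expected payoff of a2: (1/2)·4 + (1/2)·(-7) = -3/2.
The largest is -1/2, so Player I's best response is a1.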